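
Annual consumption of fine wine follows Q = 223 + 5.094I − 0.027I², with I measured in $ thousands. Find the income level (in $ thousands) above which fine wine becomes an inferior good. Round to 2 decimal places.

dQ/dI = 5.094 − 0.054I.
The good is inferior where dQ/dI < 0. Setting dQ/dI = 0 gives I = 5.094 / 0.054 = 94.33.

94.33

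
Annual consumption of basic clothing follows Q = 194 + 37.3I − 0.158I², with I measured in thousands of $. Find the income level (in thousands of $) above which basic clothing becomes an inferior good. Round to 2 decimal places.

118.04

dQ/dI = 37.3 − 0.316I.
The good is inferior where dQ/dI < 0. Setting dQ/dI = 0 gives I = 37.3 / 0.316 = 118.04.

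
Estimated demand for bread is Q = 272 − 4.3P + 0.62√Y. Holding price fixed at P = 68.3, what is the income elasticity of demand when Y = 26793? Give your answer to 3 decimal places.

At P = 68.3, Y = 26793: Q = 79.795.
Holding P constant, ∂Q/∂Y = 0.62/(2√Y) = 0.00189387.
η_Y = (∂Q/∂Y)·(Y/Q) = 0.00189387 × (26793/79.795) = 0.636.

0.636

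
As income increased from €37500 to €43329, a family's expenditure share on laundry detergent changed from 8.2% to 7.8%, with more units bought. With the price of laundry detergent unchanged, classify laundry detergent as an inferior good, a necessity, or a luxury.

Quantity rises but the budget share falls as income rises, so 0 < η < 1.

necessity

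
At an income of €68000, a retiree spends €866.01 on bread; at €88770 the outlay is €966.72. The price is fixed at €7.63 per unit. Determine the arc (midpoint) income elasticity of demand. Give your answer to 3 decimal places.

With a constant price, Q₁ = 866.01/7.63 = 113.501 and Q₂ = 966.72/7.63 = 126.700 (equivalently, work directly with expenditure since P cancels).
Midpoint %ΔQ = (966.72 − 866.01)/916.37 = 0.10990; midpoint %ΔI = (88770 − 68000)/78385 = 0.26497.
η = 0.10990 / 0.26497 = 0.415.

0.415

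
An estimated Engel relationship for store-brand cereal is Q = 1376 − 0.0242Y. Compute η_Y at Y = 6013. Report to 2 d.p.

At Y = 6013: Q = 1230.485.
dQ/dY = −0.0242.
η = (dQ/dY)·(Y/Q) = -0.0242 × (6013/1230.485) = -0.12.

-0.12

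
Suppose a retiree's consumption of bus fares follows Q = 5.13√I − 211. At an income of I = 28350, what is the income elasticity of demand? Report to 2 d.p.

At I = 28350: Q = 652.762.
dQ/dI = 5.13/(2√I) = 0.0152339 at this income.
η = (dQ/dI)·(I/Q) = 0.0152339 × (28350/652.762) = 0.66.

0.66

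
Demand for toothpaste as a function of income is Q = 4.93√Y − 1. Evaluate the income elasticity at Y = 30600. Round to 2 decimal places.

At Y = 30600: Q = 861.398.
dQ/dY = 4.93/(2√Y) = 0.0140915 at this income.
η = (dQ/dY)·(Y/Q) = 0.0140915 × (30600/861.398) = 0.50.

0.50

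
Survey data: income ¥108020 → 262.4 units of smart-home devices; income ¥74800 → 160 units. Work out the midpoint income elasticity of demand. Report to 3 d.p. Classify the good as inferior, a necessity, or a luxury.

1.334 (luxury)

ΔQ = 160 − 262.4 = -102.4; midpoint Q̄ = (262.4 + 160)/2 = 211.2.
ΔI = 74800 − 108020 = -33220; midpoint Ī = (108020 + 74800)/2 = 91410.
η = (ΔQ/Q̄) ÷ (ΔI/Ī) = (-102.4/211.2) ÷ (-33220/91410) = 1.334.
η > 1 ⇒ luxury.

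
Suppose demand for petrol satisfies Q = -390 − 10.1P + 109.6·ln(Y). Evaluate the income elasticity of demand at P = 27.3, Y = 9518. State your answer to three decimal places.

At P = 27.3, Y = 9518: Q = 338.309.
Holding P constant, ∂Q/∂Y = 109.6/Y = 0.011515.
η_Y = (∂Q/∂Y)·(Y/Q) = 0.011515 × (9518/338.309) = 0.324.

0.324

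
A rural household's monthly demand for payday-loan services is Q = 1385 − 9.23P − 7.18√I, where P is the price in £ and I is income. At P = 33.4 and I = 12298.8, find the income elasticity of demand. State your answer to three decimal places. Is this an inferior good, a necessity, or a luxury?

-1.420 (inferior good)

At P = 33.4, I = 12298.8: Q = 280.456.
Holding P constant, ∂Q/∂I = -7.18/(2√I) = -0.0323715.
η_I = (∂Q/∂I)·(I/Q) = -0.0323715 × (12298.8/280.456) = -1.420.
Since η < 0, this is an inferior good.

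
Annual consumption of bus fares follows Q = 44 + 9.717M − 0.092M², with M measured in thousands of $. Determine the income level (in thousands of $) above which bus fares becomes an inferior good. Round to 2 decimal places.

dQ/dM = 9.717 − 0.184M.
The good is inferior where dQ/dM < 0. Setting dQ/dM = 0 gives M = 9.717 / 0.184 = 52.81.

52.81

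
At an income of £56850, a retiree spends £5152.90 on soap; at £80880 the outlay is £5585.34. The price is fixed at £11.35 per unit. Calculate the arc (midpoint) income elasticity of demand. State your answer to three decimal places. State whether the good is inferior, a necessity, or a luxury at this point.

0.231 (necessity)

With a constant price, Q₁ = 5152.90/11.35 = 454.000 and Q₂ = 5585.34/11.35 = 492.100 (equivalently, work directly with expenditure since P cancels).
Midpoint %ΔQ = (5585.34 − 5152.90)/5369.12 = 0.08054; midpoint %ΔI = (80880 − 56850)/68865 = 0.34894.
η = 0.08054 / 0.34894 = 0.231.
0 < η < 1 ⇒ necessity.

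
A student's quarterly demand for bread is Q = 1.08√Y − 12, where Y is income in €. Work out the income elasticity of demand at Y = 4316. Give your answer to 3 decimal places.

0.602

At Y = 4316: Q = 58.952.
dQ/dY = 1.08/(2√Y) = 0.00821964 at this income.
η = (dQ/dY)·(Y/Q) = 0.00821964 × (4316/58.952) = 0.602.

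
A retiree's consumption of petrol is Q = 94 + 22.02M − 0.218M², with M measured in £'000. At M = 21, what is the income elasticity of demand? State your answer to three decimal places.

At M = 21: Q = 460.2820.
dQ/dM = 22.02 − 0.436M = 12.86400.
η = (dQ/dM)·(M/Q) = 12.86400 × (21/460.2820) = 0.587.

0.587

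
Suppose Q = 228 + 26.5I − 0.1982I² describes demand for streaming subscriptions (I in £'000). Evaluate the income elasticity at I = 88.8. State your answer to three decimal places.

At I = 88.8: Q = 1018.3058.
dQ/dI = 26.5 − 0.3964I = -8.70032.
η = (dQ/dI)·(I/Q) = -8.70032 × (88.8/1018.3058) = -0.759.

-0.759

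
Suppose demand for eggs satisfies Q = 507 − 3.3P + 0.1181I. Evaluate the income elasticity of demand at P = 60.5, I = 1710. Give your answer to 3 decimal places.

At P = 60.5, I = 1710: Q = 509.301.
Holding P constant, ∂Q/∂I = 0.1181.
η_I = (∂Q/∂I)·(I/Q) = 0.1181 × (1710/509.301) = 0.397.

0.397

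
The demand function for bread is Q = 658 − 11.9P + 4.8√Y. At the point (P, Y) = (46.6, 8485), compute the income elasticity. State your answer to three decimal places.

At P = 46.6, Y = 8485: Q = 545.607.
Holding P constant, ∂Q/∂Y = 4.8/(2√Y) = 0.0260547.
η_Y = (∂Q/∂Y)·(Y/Q) = 0.0260547 × (8485/545.607) = 0.405.

0.405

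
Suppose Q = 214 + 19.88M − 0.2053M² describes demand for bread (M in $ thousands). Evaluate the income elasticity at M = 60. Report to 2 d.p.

At M = 60: Q = 667.7200.
dQ/dM = 19.88 − 0.4106M = -4.75600.
η = (dQ/dM)·(M/Q) = -4.75600 × (60/667.7200) = -0.43.

-0.43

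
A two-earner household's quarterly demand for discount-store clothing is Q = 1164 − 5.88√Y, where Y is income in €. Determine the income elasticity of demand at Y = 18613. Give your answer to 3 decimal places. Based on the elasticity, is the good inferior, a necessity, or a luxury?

-1.109 (inferior good)

At Y = 18613: Q = 361.795.
dQ/dY = -5.88/(2√Y) = -0.0215496 at this income.
η = (dQ/dY)·(Y/Q) = -0.0215496 × (18613/361.795) = -1.109.
Since η < 0, the good is an inferior good.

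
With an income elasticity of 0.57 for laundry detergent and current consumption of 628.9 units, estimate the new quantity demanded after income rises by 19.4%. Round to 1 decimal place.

698.4

%ΔQ ≈ η × %ΔI = 0.57 × 19.4% = 11.058%.
New Q ≈ 628.9 × (1 + 0.11058) = 698.4.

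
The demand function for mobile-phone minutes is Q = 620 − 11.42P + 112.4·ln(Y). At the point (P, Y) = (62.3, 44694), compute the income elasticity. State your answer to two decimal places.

At P = 62.3, Y = 44694: Q = 1112.068.
Holding P constant, ∂Q/∂Y = 112.4/Y = 0.00251488.
η_Y = (∂Q/∂Y)·(Y/Q) = 0.00251488 × (44694/1112.068) = 0.10.

0.10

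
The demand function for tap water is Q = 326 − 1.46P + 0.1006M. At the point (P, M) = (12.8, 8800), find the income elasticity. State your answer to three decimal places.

At P = 12.8, M = 8800: Q = 1192.592.
Holding P constant, ∂Q/∂M = 0.1006.
η_M = (∂Q/∂M)·(M/Q) = 0.1006 × (8800/1192.592) = 0.742.

0.742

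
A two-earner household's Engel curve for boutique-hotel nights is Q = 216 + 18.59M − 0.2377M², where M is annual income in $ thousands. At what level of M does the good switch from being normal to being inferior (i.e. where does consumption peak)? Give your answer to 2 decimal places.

39.10

dQ/dM = 18.59 − 0.4754M.
The good is inferior where dQ/dM < 0. Setting dQ/dM = 0 gives M = 18.59 / 0.4754 = 39.10.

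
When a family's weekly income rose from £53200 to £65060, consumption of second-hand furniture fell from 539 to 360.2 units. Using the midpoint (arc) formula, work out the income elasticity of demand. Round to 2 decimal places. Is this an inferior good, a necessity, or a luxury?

ΔQ = 360.2 − 539 = -178.8; midpoint Q̄ = (539 + 360.2)/2 = 449.6.
ΔI = 65060 − 53200 = 11860; midpoint Ī = (53200 + 65060)/2 = 59130.
η = (ΔQ/Q̄) ÷ (ΔI/Ī) = (-178.8/449.6) ÷ (11860/59130) = -1.98.
η < 0 ⇒ inferior good.

-1.98 (inferior good)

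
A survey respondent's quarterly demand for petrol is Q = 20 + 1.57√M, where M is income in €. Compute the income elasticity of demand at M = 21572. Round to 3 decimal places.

At M = 21572: Q = 250.592.
dQ/dM = 1.57/(2√M) = 0.00534471 at this income.
η = (dQ/dM)·(M/Q) = 0.00534471 × (21572/250.592) = 0.460.

0.460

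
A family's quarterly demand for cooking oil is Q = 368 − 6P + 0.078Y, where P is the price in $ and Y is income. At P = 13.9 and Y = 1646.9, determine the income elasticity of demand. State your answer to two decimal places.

0.31

At P = 13.9, Y = 1646.9: Q = 413.058.
Holding P constant, ∂Q/∂Y = 0.078.
η_Y = (∂Q/∂Y)·(Y/Q) = 0.078 × (1646.9/413.058) = 0.31.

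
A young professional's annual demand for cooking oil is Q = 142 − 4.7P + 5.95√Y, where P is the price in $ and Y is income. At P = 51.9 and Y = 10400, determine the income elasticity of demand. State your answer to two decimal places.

0.60

At P = 51.9, Y = 10400: Q = 504.853.
Holding P constant, ∂Q/∂Y = 5.95/(2√Y) = 0.0291723.
η_Y = (∂Q/∂Y)·(Y/Q) = 0.0291723 × (10400/504.853) = 0.60.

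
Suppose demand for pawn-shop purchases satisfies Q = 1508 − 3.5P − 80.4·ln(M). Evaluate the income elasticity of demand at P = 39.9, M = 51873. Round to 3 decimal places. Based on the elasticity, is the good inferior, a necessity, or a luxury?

At P = 39.9, M = 51873: Q = 495.483.
Holding P constant, ∂Q/∂M = -80.4/M = -0.00154994.
η_M = (∂Q/∂M)·(M/Q) = -0.00154994 × (51873/495.483) = -0.162.
Since η < 0, this is an inferior good.

-0.162 (inferior good)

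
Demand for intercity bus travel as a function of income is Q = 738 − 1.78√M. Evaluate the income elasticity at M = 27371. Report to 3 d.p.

At M = 27371: Q = 443.514.
dQ/dM = -1.78/(2√M) = -0.00537953 at this income.
η = (dQ/dM)·(M/Q) = -0.00537953 × (27371/443.514) = -0.332.

-0.332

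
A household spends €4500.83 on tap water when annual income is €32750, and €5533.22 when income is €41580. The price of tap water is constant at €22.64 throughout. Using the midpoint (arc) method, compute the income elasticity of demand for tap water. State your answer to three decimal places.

0.866

With a constant price, Q₁ = 4500.83/22.64 = 198.800 and Q₂ = 5533.22/22.64 = 244.400 (equivalently, work directly with expenditure since P cancels).
Midpoint %ΔQ = (5533.22 − 4500.83)/5017.02 = 0.20578; midpoint %ΔI = (41580 − 32750)/37165 = 0.23759.
η = 0.20578 / 0.23759 = 0.866.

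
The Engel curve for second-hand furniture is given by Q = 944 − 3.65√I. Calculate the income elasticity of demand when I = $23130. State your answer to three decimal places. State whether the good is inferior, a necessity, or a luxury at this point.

-0.714 (inferior good)

At I = 23130: Q = 388.888.
dQ/dI = -3.65/(2√I) = -0.0119998 at this income.
η = (dQ/dI)·(I/Q) = -0.0119998 × (23130/388.888) = -0.714.
Since η < 0, the good is an inferior good.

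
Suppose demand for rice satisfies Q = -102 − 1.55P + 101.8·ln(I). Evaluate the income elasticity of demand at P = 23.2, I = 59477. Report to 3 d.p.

0.104

At P = 23.2, I = 59477: Q = 981.163.
Holding P constant, ∂Q/∂I = 101.8/I = 0.00171159.
η_I = (∂Q/∂I)·(I/Q) = 0.00171159 × (59477/981.163) = 0.104.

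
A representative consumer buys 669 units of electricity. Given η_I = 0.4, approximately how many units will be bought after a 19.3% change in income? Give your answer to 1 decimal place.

%ΔQ ≈ η × %ΔI = 0.4 × 19.3% = 7.72%.
New Q ≈ 669 × (1 + 0.0772) = 720.6.

720.6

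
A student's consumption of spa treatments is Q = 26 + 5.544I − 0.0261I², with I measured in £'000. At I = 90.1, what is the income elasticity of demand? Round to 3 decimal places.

At I = 90.1: Q = 313.6343.
dQ/dI = 5.544 − 0.0522I = 0.84078.
η = (dQ/dI)·(I/Q) = 0.84078 × (90.1/313.6343) = 0.242.

0.242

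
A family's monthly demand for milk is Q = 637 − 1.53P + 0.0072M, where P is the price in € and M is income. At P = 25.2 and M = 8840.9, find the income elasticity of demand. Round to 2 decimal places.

At P = 25.2, M = 8840.9: Q = 662.098.
Holding P constant, ∂Q/∂M = 0.0072.
η_M = (∂Q/∂M)·(M/Q) = 0.0072 × (8840.9/662.098) = 0.10.

0.10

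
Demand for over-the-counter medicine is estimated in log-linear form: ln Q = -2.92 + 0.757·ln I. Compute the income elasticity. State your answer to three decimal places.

0.757

In a log-linear demand, the coefficient on ln I is the income elasticity.
So η = 0.757.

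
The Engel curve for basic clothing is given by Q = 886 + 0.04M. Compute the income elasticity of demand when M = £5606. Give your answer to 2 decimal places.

At M = 5606: Q = 1110.240.
dQ/dM = 0.04.
η = (dQ/dM)·(M/Q) = 0.04 × (5606/1110.240) = 0.20.

0.20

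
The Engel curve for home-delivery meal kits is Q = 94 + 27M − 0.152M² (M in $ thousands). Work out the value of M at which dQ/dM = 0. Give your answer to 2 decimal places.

88.82

dQ/dM = 27 − 0.304M.
The good is inferior where dQ/dM < 0. Setting dQ/dM = 0 gives M = 27 / 0.304 = 88.82.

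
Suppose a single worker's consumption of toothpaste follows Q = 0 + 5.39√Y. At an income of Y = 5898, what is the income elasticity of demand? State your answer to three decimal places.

At Y = 5898: Q = 413.944.
dQ/dY = 5.39/(2√Y) = 0.0350919 at this income.
η = (dQ/dY)·(Y/Q) = 0.0350919 × (5898/413.944) = 0.500.

0.500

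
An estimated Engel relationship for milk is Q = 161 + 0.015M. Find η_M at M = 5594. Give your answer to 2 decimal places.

At M = 5594: Q = 244.910.
dQ/dM = 0.015.
η = (dQ/dM)·(M/Q) = 0.015 × (5594/244.910) = 0.34.

0.34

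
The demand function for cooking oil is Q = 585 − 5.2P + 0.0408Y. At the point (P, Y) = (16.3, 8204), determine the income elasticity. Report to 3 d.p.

0.401

At P = 16.3, Y = 8204: Q = 834.963.
Holding P constant, ∂Q/∂Y = 0.0408.
η_Y = (∂Q/∂Y)·(Y/Q) = 0.0408 × (8204/834.963) = 0.401.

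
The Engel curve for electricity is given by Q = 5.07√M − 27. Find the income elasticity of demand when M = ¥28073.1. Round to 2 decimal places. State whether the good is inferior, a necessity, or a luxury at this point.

0.52 (necessity)

At M = 28073.1: Q = 822.480.
dQ/dM = 5.07/(2√M) = 0.0151298 at this income.
η = (dQ/dM)·(M/Q) = 0.0151298 × (28073.1/822.480) = 0.52.
Since 0 < η < 1, the good is a necessity.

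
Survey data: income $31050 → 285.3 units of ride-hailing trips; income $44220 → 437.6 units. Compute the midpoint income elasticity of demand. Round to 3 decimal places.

ΔQ = 437.6 − 285.3 = 152.3; midpoint Q̄ = (285.3 + 437.6)/2 = 361.45.
ΔI = 44220 − 31050 = 13170; midpoint Ī = (31050 + 44220)/2 = 37635.
η = (ΔQ/Q̄) ÷ (ΔI/Ī) = (152.3/361.45) ÷ (13170/37635) = 1.204.

1.204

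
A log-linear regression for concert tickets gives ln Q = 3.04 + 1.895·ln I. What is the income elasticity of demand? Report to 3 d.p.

1.895

In a log-linear demand, the coefficient on ln I is the income elasticity.
So η = 1.895.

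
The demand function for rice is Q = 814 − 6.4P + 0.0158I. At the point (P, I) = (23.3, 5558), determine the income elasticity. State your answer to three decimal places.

At P = 23.3, I = 5558: Q = 752.696.
Holding P constant, ∂Q/∂I = 0.0158.
η_I = (∂Q/∂I)·(I/Q) = 0.0158 × (5558/752.696) = 0.117.

0.117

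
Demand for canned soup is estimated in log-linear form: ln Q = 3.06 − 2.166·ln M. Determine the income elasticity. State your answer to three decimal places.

In a log-linear demand, the coefficient on ln M is the income elasticity.
So η = -2.166.

-2.166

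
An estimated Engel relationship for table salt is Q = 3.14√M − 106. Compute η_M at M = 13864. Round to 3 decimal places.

0.701

At M = 13864: Q = 263.721.
dQ/dM = 3.14/(2√M) = 0.0133338 at this income.
η = (dQ/dM)·(M/Q) = 0.0133338 × (13864/263.721) = 0.701.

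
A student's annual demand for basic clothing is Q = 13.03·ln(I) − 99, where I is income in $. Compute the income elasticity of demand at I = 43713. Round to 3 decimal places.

At I = 43713: Q = 40.231.
dQ/dI = 13.03/I = 0.000298081 at this income.
η = (dQ/dI)·(I/Q) = 0.000298081 × (43713/40.231) = 0.324.

0.324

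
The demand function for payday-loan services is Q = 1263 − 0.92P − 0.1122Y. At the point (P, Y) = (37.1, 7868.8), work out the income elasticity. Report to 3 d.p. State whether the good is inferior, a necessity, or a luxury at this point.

At P = 37.1, Y = 7868.8: Q = 345.989.
Holding P constant, ∂Q/∂Y = −0.1122.
η_Y = (∂Q/∂Y)·(Y/Q) = -0.1122 × (7868.8/345.989) = -2.552.
Since η < 0, this is an inferior good.

-2.552 (inferior good)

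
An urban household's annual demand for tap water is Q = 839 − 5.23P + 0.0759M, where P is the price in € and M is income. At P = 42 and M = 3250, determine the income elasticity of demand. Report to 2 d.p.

At P = 42, M = 3250: Q = 866.015.
Holding P constant, ∂Q/∂M = 0.0759.
η_M = (∂Q/∂M)·(M/Q) = 0.0759 × (3250/866.015) = 0.28.

0.28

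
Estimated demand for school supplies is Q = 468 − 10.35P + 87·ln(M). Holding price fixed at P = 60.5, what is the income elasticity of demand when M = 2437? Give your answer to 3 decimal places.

0.167

At P = 60.5, M = 2437: Q = 520.297.
Holding P constant, ∂Q/∂M = 87/M = 0.0356996.
η_M = (∂Q/∂M)·(M/Q) = 0.0356996 × (2437/520.297) = 0.167.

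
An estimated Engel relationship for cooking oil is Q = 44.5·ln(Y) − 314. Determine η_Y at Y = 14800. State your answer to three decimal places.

0.393

At Y = 14800: Q = 113.306.
dQ/dY = 44.5/Y = 0.00300676 at this income.
η = (dQ/dY)·(Y/Q) = 0.00300676 × (14800/113.306) = 0.393.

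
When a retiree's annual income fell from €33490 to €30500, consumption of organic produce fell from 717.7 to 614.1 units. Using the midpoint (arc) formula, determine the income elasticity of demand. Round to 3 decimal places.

1.665

ΔQ = 614.1 − 717.7 = -103.6; midpoint Q̄ = (717.7 + 614.1)/2 = 665.9.
ΔI = 30500 − 33490 = -2990; midpoint Ī = (33490 + 30500)/2 = 31995.
η = (ΔQ/Q̄) ÷ (ΔI/Ī) = (-103.6/665.9) ÷ (-2990/31995) = 1.665.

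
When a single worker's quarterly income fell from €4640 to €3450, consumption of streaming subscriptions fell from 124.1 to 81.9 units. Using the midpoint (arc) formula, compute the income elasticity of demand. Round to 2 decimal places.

ΔQ = 81.9 − 124.1 = -42.2; midpoint Q̄ = (124.1 + 81.9)/2 = 103.
ΔI = 3450 − 4640 = -1190; midpoint Ī = (4640 + 3450)/2 = 4045.
η = (ΔQ/Q̄) ÷ (ΔI/Ī) = (-42.2/103) ÷ (-1190/4045) = 1.39.

1.39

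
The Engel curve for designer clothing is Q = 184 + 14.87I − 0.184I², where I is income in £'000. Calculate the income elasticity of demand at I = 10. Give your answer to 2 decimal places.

At I = 10: Q = 314.3000.
dQ/dI = 14.87 − 0.368I = 11.19000.
η = (dQ/dI)·(I/Q) = 11.19000 × (10/314.3000) = 0.36.

0.36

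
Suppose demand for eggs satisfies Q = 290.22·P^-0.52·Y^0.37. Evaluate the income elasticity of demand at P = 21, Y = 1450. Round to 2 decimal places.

0.37

For a multiplicative demand Q = A·P^α·Y^β, the income elasticity is β everywhere.
Here β = 0.37, so η = 0.37.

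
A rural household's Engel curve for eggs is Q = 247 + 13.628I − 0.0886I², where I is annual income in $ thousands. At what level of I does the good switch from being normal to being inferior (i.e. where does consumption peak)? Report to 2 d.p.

76.91

dQ/dI = 13.628 − 0.1772I.
The good is inferior where dQ/dI < 0. Setting dQ/dI = 0 gives I = 13.628 / 0.1772 = 76.91.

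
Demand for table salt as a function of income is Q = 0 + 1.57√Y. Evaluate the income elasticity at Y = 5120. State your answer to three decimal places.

At Y = 5120: Q = 112.340.
dQ/dY = 1.57/(2√Y) = 0.0109707 at this income.
η = (dQ/dY)·(Y/Q) = 0.0109707 × (5120/112.340) = 0.500.

0.500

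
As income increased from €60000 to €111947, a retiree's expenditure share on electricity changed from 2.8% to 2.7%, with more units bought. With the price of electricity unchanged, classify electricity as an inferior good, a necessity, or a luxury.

Quantity rises but the budget share falls as income rises, so 0 < η < 1.

necessity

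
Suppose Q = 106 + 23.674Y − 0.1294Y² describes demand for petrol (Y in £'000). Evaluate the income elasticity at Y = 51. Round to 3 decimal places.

0.547

At Y = 51: Q = 976.8046.
dQ/dY = 23.674 − 0.2588Y = 10.47520.
η = (dQ/dY)·(Y/Q) = 10.47520 × (51/976.8046) = 0.547.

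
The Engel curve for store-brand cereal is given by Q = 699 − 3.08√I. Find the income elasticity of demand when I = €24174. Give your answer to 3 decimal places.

At I = 24174: Q = 220.122.
dQ/dI = -3.08/(2√I) = -0.00990482 at this income.
η = (dQ/dI)·(I/Q) = -0.00990482 × (24174/220.122) = -1.088.

-1.088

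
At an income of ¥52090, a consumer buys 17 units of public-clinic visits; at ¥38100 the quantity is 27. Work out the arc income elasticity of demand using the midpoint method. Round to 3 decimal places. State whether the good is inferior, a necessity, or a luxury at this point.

-1.465 (inferior good)

ΔQ = 27 − 17 = 10; midpoint Q̄ = (17 + 27)/2 = 22.
ΔI = 38100 − 52090 = -13990; midpoint Ī = (52090 + 38100)/2 = 45095.
η = (ΔQ/Q̄) ÷ (ΔI/Ī) = (10/22) ÷ (-13990/45095) = -1.465.
η < 0 ⇒ inferior good.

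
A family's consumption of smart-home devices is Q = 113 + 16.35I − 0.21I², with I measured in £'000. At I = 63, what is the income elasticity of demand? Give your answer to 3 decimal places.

-2.058

At I = 63: Q = 309.5600.
dQ/dI = 16.35 − 0.42I = -10.11000.
η = (dQ/dI)·(I/Q) = -10.11000 × (63/309.5600) = -2.058.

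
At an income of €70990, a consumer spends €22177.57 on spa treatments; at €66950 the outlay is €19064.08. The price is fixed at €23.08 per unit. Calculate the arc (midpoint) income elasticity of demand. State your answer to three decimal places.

2.578

With a constant price, Q₁ = 22177.57/23.08 = 960.900 and Q₂ = 19064.08/23.08 = 826.000 (equivalently, work directly with expenditure since P cancels).
Midpoint %ΔQ = (19064.08 − 22177.57)/20620.83 = -0.15099; midpoint %ΔI = (66950 − 70990)/68970 = -0.05858.
η = -0.15099 / -0.05858 = 2.578.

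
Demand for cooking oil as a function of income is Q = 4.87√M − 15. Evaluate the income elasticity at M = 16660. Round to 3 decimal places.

0.512

At M = 16660: Q = 613.589.
dQ/dM = 4.87/(2√M) = 0.0188652 at this income.
η = (dQ/dM)·(M/Q) = 0.0188652 × (16660/613.589) = 0.512.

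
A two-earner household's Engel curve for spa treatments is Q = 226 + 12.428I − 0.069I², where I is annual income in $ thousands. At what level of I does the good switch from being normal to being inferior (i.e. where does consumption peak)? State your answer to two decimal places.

90.06

dQ/dI = 12.428 − 0.138I.
The good is inferior where dQ/dI < 0. Setting dQ/dI = 0 gives I = 12.428 / 0.138 = 90.06.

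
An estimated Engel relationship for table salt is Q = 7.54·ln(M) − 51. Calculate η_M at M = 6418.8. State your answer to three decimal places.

0.499

At M = 6418.8: Q = 15.103.
dQ/dM = 7.54/M = 0.00117467 at this income.
η = (dQ/dM)·(M/Q) = 0.00117467 × (6418.8/15.103) = 0.499.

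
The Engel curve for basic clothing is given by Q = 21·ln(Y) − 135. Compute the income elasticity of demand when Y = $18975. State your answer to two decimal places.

0.29

At Y = 18975: Q = 71.868.
dQ/dY = 21/Y = 0.00110672 at this income.
η = (dQ/dY)·(Y/Q) = 0.00110672 × (18975/71.868) = 0.29.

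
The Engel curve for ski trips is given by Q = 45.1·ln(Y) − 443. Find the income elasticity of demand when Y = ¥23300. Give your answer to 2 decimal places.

At Y = 23300: Q = 10.535.
dQ/dY = 45.1/Y = 0.00193562 at this income.
η = (dQ/dY)·(Y/Q) = 0.00193562 × (23300/10.535) = 4.28.

4.28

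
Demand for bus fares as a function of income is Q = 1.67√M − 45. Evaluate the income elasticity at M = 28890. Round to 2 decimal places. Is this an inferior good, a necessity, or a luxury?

At M = 28890: Q = 238.851.
dQ/dM = 1.67/(2√M) = 0.00491261 at this income.
η = (dQ/dM)·(M/Q) = 0.00491261 × (28890/238.851) = 0.59.
Since 0 < η < 1, the good is a necessity.

0.59 (necessity)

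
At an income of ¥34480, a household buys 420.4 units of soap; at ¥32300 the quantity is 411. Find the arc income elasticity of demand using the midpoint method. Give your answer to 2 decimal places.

0.35

ΔQ = 411 − 420.4 = -9.4; midpoint Q̄ = (420.4 + 411)/2 = 415.7.
ΔI = 32300 − 34480 = -2180; midpoint Ī = (34480 + 32300)/2 = 33390.
η = (ΔQ/Q̄) ÷ (ΔI/Ī) = (-9.4/415.7) ÷ (-2180/33390) = 0.35.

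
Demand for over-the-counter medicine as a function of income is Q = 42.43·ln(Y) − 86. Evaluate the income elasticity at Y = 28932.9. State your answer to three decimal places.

At Y = 28932.9: Q = 349.872.
dQ/dY = 42.43/Y = 0.0014665 at this income.
η = (dQ/dY)·(Y/Q) = 0.0014665 × (28932.9/349.872) = 0.121.

0.121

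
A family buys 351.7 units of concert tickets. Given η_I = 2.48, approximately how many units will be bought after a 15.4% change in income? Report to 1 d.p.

%ΔQ ≈ η × %ΔI = 2.48 × 15.4% = 38.192%.
New Q ≈ 351.7 × (1 + 0.38192) = 486.0.

486.0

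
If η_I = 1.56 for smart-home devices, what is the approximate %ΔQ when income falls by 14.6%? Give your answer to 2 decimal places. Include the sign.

-22.78%

%ΔQ ≈ η × %ΔI = 1.56 × (-14.6%) = -22.78%.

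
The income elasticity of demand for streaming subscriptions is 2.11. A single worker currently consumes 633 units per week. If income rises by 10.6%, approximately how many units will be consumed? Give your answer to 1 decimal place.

%ΔQ ≈ η × %ΔI = 2.11 × 10.6% = 22.366%.
New Q ≈ 633 × (1 + 0.22366) = 774.6.

774.6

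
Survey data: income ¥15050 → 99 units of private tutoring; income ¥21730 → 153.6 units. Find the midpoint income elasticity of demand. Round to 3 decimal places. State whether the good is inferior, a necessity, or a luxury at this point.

1.190 (luxury)

ΔQ = 153.6 − 99 = 54.6; midpoint Q̄ = (99 + 153.6)/2 = 126.3.
ΔI = 21730 − 15050 = 6680; midpoint Ī = (15050 + 21730)/2 = 18390.
η = (ΔQ/Q̄) ÷ (ΔI/Ī) = (54.6/126.3) ÷ (6680/18390) = 1.190.
η > 1 ⇒ luxury.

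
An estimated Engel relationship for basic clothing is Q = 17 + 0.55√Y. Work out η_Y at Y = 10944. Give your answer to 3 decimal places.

0.386

At Y = 10944: Q = 74.537.
dQ/dY = 0.55/(2√Y) = 0.00262872 at this income.
η = (dQ/dY)·(Y/Q) = 0.00262872 × (10944/74.537) = 0.386.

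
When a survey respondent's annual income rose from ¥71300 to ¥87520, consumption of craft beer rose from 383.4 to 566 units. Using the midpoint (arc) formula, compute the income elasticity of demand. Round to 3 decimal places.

1.883

ΔQ = 566 − 383.4 = 182.6; midpoint Q̄ = (383.4 + 566)/2 = 474.7.
ΔI = 87520 − 71300 = 16220; midpoint Ī = (71300 + 87520)/2 = 79410.
η = (ΔQ/Q̄) ÷ (ΔI/Ī) = (182.6/474.7) ÷ (16220/79410) = 1.883.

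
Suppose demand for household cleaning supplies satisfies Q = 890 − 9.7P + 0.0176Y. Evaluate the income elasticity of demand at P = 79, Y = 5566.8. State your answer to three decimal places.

0.442

At P = 79, Y = 5566.8: Q = 221.676.
Holding P constant, ∂Q/∂Y = 0.0176.
η_Y = (∂Q/∂Y)·(Y/Q) = 0.0176 × (5566.8/221.676) = 0.442.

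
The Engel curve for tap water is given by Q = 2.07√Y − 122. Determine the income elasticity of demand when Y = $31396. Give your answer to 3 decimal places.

At Y = 31396: Q = 244.782.
dQ/dY = 2.07/(2√Y) = 0.00584121 at this income.
η = (dQ/dY)·(Y/Q) = 0.00584121 × (31396/244.782) = 0.749.

0.749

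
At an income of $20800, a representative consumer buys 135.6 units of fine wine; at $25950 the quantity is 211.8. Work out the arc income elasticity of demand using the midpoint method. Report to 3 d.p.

1.991

ΔQ = 211.8 − 135.6 = 76.2; midpoint Q̄ = (135.6 + 211.8)/2 = 173.7.
ΔI = 25950 − 20800 = 5150; midpoint Ī = (20800 + 25950)/2 = 23375.
η = (ΔQ/Q̄) ÷ (ΔI/Ī) = (76.2/173.7) ÷ (5150/23375) = 1.991.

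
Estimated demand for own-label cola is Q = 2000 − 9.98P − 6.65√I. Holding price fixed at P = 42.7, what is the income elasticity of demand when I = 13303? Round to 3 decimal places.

At P = 42.7, I = 13303: Q = 806.852.
Holding P constant, ∂Q/∂I = -6.65/(2√I) = -0.0288282.
η_I = (∂Q/∂I)·(I/Q) = -0.0288282 × (13303/806.852) = -0.475.

-0.475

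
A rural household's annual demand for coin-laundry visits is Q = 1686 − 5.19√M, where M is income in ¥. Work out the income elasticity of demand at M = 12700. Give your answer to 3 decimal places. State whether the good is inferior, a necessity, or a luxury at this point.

-0.266 (inferior good)

At M = 12700: Q = 1101.117.
dQ/dM = -5.19/(2√M) = -0.0230269 at this income.
η = (dQ/dM)·(M/Q) = -0.0230269 × (12700/1101.117) = -0.266.
Since η < 0, the good is an inferior good.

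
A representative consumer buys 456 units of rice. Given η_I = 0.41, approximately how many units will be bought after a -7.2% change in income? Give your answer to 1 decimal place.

442.5

%ΔQ ≈ η × %ΔI = 0.41 × (-7.2%) = -2.952%.
New Q ≈ 456 × (1 − 0.02952) = 442.5.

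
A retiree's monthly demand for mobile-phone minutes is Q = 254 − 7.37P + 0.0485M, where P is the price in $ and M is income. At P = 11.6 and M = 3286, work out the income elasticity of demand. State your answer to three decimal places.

0.486

At P = 11.6, M = 3286: Q = 327.879.
Holding P constant, ∂Q/∂M = 0.0485.
η_M = (∂Q/∂M)·(M/Q) = 0.0485 × (3286/327.879) = 0.486.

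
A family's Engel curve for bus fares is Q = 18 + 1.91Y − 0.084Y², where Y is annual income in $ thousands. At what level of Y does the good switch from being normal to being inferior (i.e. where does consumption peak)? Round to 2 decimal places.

dQ/dY = 1.91 − 0.168Y.
The good is inferior where dQ/dY < 0. Setting dQ/dY = 0 gives Y = 1.91 / 0.168 = 11.37.

11.37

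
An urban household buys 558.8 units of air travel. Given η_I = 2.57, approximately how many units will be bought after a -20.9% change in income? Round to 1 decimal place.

%ΔQ ≈ η × %ΔI = 2.57 × (-20.9%) = -53.713%.
New Q ≈ 558.8 × (1 − 0.53713) = 258.7.

258.7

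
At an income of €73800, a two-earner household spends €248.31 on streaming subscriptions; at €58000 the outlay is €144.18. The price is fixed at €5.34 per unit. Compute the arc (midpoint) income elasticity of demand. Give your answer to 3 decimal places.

2.213

With a constant price, Q₁ = 248.31/5.34 = 46.500 and Q₂ = 144.18/5.34 = 27.000 (equivalently, work directly with expenditure since P cancels).
Midpoint %ΔQ = (144.18 − 248.31)/196.25 = -0.53061; midpoint %ΔI = (58000 − 73800)/65900 = -0.23976.
η = -0.53061 / -0.23976 = 2.213.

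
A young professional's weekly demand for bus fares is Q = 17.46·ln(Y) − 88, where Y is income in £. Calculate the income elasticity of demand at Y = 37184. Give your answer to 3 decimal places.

0.182

At Y = 37184: Q = 95.743.
dQ/dY = 17.46/Y = 0.000469557 at this income.
η = (dQ/dY)·(Y/Q) = 0.000469557 × (37184/95.743) = 0.182.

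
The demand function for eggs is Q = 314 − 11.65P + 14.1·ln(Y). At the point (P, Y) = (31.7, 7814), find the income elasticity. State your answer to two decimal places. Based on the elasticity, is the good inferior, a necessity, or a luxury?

At P = 31.7, Y = 7814: Q = 71.083.
Holding P constant, ∂Q/∂Y = 14.1/Y = 0.00180445.
η_Y = (∂Q/∂Y)·(Y/Q) = 0.00180445 × (7814/71.083) = 0.20.
Since 0 < η < 1, this is a necessity.

0.20 (necessity)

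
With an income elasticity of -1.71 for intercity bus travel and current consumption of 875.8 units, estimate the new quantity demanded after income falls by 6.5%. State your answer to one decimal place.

973.1

%ΔQ ≈ η × %ΔI = -1.71 × (-6.5%) = 11.115%.
New Q ≈ 875.8 × (1 + 0.11115) = 973.1.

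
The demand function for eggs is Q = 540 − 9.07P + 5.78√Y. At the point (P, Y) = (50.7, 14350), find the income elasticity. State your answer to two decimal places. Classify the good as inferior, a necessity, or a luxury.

At P = 50.7, Y = 14350: Q = 772.546.
Holding P constant, ∂Q/∂Y = 5.78/(2√Y) = 0.0241253.
η_Y = (∂Q/∂Y)·(Y/Q) = 0.0241253 × (14350/772.546) = 0.45.
Since 0 < η < 1, this is a necessity.

0.45 (necessity)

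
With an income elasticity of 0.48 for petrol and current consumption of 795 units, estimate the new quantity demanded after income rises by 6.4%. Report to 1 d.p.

819.4

%ΔQ ≈ η × %ΔI = 0.48 × 6.4% = 3.072%.
New Q ≈ 795 × (1 + 0.03072) = 819.4.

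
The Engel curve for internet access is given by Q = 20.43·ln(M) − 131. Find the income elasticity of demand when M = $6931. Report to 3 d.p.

0.411

At M = 6931: Q = 49.678.
dQ/dM = 20.43/M = 0.00294763 at this income.
η = (dQ/dM)·(M/Q) = 0.00294763 × (6931/49.678) = 0.411.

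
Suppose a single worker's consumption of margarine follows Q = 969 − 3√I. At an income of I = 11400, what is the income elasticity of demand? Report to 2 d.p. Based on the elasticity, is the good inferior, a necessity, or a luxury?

At I = 11400: Q = 648.688.
dQ/dI = -3/(2√I) = -0.0140488 at this income.
η = (dQ/dI)·(I/Q) = -0.0140488 × (11400/648.688) = -0.25.
Since η < 0, the good is an inferior good.

-0.25 (inferior good)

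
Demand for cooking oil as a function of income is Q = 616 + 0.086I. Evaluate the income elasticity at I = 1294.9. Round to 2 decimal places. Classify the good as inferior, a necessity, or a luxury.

0.15 (necessity)

At I = 1294.9: Q = 727.361.
dQ/dI = 0.086.
η = (dQ/dI)·(I/Q) = 0.086 × (1294.9/727.361) = 0.15.
Since 0 < η < 1, the good is a necessity.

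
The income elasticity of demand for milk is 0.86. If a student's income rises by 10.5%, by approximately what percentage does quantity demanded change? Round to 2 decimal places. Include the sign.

9.03%

%ΔQ ≈ η × %ΔI = 0.86 × 10.5% = 9.03%.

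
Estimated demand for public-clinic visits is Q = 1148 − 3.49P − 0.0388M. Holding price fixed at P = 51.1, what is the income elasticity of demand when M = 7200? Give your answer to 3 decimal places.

-0.405

At P = 51.1, M = 7200: Q = 690.301.
Holding P constant, ∂Q/∂M = −0.0388.
η_M = (∂Q/∂M)·(M/Q) = -0.0388 × (7200/690.301) = -0.405.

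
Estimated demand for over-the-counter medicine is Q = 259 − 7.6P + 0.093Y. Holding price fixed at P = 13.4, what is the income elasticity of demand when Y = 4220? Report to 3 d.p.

0.714

At P = 13.4, Y = 4220: Q = 549.620.
Holding P constant, ∂Q/∂Y = 0.093.
η_Y = (∂Q/∂Y)·(Y/Q) = 0.093 × (4220/549.620) = 0.714.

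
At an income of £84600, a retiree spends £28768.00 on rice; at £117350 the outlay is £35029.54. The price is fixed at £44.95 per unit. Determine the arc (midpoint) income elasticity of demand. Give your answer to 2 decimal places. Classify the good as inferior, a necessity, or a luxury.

With a constant price, Q₁ = 28768.00/44.95 = 640.000 and Q₂ = 35029.54/44.95 = 779.300 (equivalently, work directly with expenditure since P cancels).
Midpoint %ΔQ = (35029.54 − 28768.00)/31898.77 = 0.19629; midpoint %ΔI = (117350 − 84600)/100975 = 0.32434.
η = 0.19629 / 0.32434 = 0.61.
0 < η < 1 ⇒ necessity.

0.61 (necessity)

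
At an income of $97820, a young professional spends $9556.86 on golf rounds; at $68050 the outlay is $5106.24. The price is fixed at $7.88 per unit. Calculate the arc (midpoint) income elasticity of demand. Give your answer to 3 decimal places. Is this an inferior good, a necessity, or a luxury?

1.691 (luxury)

With a constant price, Q₁ = 9556.86/7.88 = 1212.799 and Q₂ = 5106.24/7.88 = 648.000 (equivalently, work directly with expenditure since P cancels).
Midpoint %ΔQ = (5106.24 − 9556.86)/7331.55 = -0.60705; midpoint %ΔI = (68050 − 97820)/82935 = -0.35896.
η = -0.60705 / -0.35896 = 1.691.
η > 1 ⇒ luxury.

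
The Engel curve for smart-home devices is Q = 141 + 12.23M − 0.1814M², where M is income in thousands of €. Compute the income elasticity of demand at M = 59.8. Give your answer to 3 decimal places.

-2.531

At M = 59.8: Q = 223.6603.
dQ/dM = 12.23 − 0.3628M = -9.46544.
η = (dQ/dM)·(M/Q) = -9.46544 × (59.8/223.6603) = -2.531.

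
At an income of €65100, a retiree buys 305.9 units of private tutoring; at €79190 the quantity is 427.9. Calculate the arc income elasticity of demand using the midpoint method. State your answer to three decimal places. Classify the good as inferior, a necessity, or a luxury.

ΔQ = 427.9 − 305.9 = 122; midpoint Q̄ = (305.9 + 427.9)/2 = 366.9.
ΔI = 79190 − 65100 = 14090; midpoint Ī = (65100 + 79190)/2 = 72145.
η = (ΔQ/Q̄) ÷ (ΔI/Ī) = (122/366.9) ÷ (14090/72145) = 1.703.
η > 1 ⇒ luxury.

1.703 (luxury)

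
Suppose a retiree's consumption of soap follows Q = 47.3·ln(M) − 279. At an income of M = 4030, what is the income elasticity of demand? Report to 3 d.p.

At M = 4030: Q = 113.662.
dQ/dM = 47.3/M = 0.011737 at this income.
η = (dQ/dM)·(M/Q) = 0.011737 × (4030/113.662) = 0.416.

0.416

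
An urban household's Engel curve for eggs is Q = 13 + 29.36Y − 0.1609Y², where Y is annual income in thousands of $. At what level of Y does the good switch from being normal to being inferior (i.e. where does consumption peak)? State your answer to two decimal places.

91.24

dQ/dY = 29.36 − 0.3218Y.
The good is inferior where dQ/dY < 0. Setting dQ/dY = 0 gives Y = 29.36 / 0.3218 = 91.24.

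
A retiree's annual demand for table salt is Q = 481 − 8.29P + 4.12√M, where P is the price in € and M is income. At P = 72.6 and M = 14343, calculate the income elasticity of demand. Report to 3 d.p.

At P = 72.6, M = 14343: Q = 372.567.
Holding P constant, ∂Q/∂M = 4.12/(2√M) = 0.0172007.
η_M = (∂Q/∂M)·(M/Q) = 0.0172007 × (14343/372.567) = 0.662.

0.662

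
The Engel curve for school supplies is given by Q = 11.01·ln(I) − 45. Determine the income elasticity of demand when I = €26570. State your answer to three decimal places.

At I = 26570: Q = 67.165.
dQ/dI = 11.01/I = 0.000414377 at this income.
η = (dQ/dI)·(I/Q) = 0.000414377 × (26570/67.165) = 0.164.

0.164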